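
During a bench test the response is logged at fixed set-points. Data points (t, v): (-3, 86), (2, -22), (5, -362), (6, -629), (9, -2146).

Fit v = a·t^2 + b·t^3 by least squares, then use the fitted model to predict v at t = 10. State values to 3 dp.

v̂ = -2949.795

With design matrix A, AᵀA = [[8579, 69739]; [69739, 594515]] and Aᵀv = [-204834, -1748046]ᵀ.
Eliminating b: 594515·(row 1) − 69739·(row 2) gives 236816064·a = 594515·(-204834) − 69739·(-1748046) = 130094484, so a = 10841207/19734672.
Then b = ((-1748046) − 69739·(10841207/19734672))/594515 = -59297359/19734672.
At t = 10: v̂ = (10841207/19734672)·(100) + (-59297359/19734672)·(1000) = -14553309575/4933668.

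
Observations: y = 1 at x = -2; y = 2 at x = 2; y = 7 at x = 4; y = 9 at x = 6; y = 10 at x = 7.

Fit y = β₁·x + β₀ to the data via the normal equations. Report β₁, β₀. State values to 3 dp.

The normal equations are: 109·β₁ + 17·β₀ = 154;  17·β₁ + 5·β₀ = 29.
Δ = 109·5 − 17² = 256.
β₁ = (154·5 − 17·29)/256 = 277/256; β₀ = (109·29 − 17·154)/256 = 543/256.

β₁ = 1.082, β₀ = 2.121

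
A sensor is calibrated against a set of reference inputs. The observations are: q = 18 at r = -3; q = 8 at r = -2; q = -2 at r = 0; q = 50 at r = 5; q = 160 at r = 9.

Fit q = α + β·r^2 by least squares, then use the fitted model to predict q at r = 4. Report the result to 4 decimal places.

Compute the Gram sums: Σ1 = 5, Σr^2 = 119, Σr^2·r^2 = 7283.
For Xᵀq: Σq = 234, Σr^2·q = 14404.
det = 5·7283 − 119² = 22254.
α = (234·7283 − 119·14404)/22254 = -4927/11127; β = (5·14404 − 119·234)/22254 = 22087/11127.
At r = 4: q̂ = (-4927/11127)·(1) + (22087/11127)·(16) = 116155/3709.

q̂ = 31.3171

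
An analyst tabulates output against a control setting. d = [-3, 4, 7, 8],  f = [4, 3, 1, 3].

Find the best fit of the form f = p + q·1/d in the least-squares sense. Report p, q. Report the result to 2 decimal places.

The normal system AᵀA·[p, q]ᵀ = Aᵀf is [[4, 31/168]; [31/168, 5917/28224]]·[p, q]ᵀ = [11, -11/168]ᵀ.
Eliminating q: (5917/28224)·(row 1) − (31/168)·(row 2) gives (2523/3136)·p = (5917/28224)·11 − (31/168)·(-11/168) = 16357/7056, so p = 65428/22707.
Then q = ((-11/168) − (31/168)·(65428/22707))/(5917/28224) = -21560/7569.

p = 2.88, q = -2.85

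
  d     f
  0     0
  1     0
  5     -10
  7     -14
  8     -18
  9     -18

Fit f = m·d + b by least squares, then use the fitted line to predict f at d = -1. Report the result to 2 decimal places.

Normal-equation sums: Σd·d = 220, Σd = 30, Σ1 = 6.
For Aᵀf: Σd·f = -454, Σf = -60.
Normal equations: [[220, 30]; [30, 6]]·[m, b]ᵀ = [-454, -60]ᵀ.
det = 220·6 − 30² = 420.
m = ((-454)·6 − 30·(-60))/420 = -11/5; b = (220·(-60) − 30·(-454))/420 = 1.
At d = -1: f̂ = (-11/5)·(-1) + (1)·(1) = 16/5.

f̂ = 3.20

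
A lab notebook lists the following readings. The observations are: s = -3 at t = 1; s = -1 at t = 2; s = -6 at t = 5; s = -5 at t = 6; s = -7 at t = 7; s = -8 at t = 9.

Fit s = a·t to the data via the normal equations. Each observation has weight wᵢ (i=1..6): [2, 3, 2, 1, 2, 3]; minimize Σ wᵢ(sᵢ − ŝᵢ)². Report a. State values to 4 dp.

a = -0.9433

Setting ∂/∂a … = 0 gives: 441·a = -416.
(Σwᵢ·t·t = 441, Σwᵢ·t·s = -416.)
Hence a = -416 / 441 ≈ -0.943311.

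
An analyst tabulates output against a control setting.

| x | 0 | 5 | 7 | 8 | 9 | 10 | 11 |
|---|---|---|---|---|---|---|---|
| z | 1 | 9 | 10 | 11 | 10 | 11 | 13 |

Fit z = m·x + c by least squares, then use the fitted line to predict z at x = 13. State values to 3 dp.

Forming AᵀA = [[440, 50]; [50, 7]] and Aᵀz = [546, 65]ᵀ gives AᵀA·[m, c]ᵀ = Aᵀz.
Determinant 440·7 − 50² = 580.
m = (546·7 − 50·65)/580 = 143/145; c = (440·65 − 50·546)/580 = 65/29.
At x = 13: ẑ = (143/145)·(13) + (65/29)·(1) = 2184/145.

ẑ = 15.062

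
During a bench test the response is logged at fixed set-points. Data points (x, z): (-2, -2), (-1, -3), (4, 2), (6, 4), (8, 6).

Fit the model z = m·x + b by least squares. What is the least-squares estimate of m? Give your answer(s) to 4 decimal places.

From the data, Σx·x = 121, Σx = 15, Σ1 = 5.
For Aᵀz: Σx·z = 87, Σz = 7.
Determinant 121·5 − 15² = 380.
m = (87·5 − 15·7)/380 = 33/38; b = (121·7 − 15·87)/380 = -229/190.

m = 0.8684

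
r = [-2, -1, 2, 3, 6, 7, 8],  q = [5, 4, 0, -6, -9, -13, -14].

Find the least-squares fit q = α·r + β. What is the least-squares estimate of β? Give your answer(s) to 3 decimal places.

β = 1.775

Compute the Gram sums: Σr·r = 167, Σr = 23, Σ1 = 7.
Moment sums: Σr·q = -289, Σq = -33.
Normal equations: [[167, 23]; [23, 7]]·[α, β]ᵀ = [-289, -33]ᵀ.
Eliminating β: 7·(row 1) − 23·(row 2) gives 640·α = 7·(-289) − 23·(-33) = -1264, so α = -79/40.
Then β = ((-33) − 23·(-79/40))/7 = 71/40.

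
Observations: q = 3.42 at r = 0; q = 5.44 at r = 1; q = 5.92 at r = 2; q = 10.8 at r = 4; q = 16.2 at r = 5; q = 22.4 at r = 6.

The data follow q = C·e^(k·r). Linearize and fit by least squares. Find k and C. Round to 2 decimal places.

k = 0.30, C = 3.53

Let Y = ln q. Fitting Y = k·r + ln C by least squares:
Over the data: Σr = 18.0000, Σ(r)² = 82.0000, Σln q = 12.9754, Σr·ln q = 47.3481.
Normal system: [[82.0000, 18.0000]; [18.0000, 6]]·[k, ln C]ᵀ = [47.3481, 12.9754]ᵀ.
Δ = 82.0000·6 − (18.0000)² = 168.0000; k = (47.3481·6 − 18.0000·12.9754)/168.0000 = 0.30078, ln C = (82.0000·12.9754 − 18.0000·47.3481)/168.0000 = 1.26021, so C = exp(1.26021) = 3.52617.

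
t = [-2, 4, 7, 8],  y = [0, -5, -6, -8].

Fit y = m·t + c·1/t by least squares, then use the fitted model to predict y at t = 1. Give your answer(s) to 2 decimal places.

ŷ = 1.95

The normal system XᵀX·[m, c]ᵀ = Xᵀy is [[133, 4]; [4, 1093/3136]]·[m, c]ᵀ = [-126, -87/28]ᵀ.
Eliminating c: (1093/3136)·(row 1) − 4·(row 2) gives (13599/448)·m = (1093/3136)·(-126) − 4·(-87/28) = -7053/224, so m = -4702/4533.
Then c = ((-87/28) − 4·(-4702/4533))/(1093/3136) = 13552/4533.
At t = 1: ŷ = (-4702/4533)·(1) + (13552/4533)·(1) = 2950/1511.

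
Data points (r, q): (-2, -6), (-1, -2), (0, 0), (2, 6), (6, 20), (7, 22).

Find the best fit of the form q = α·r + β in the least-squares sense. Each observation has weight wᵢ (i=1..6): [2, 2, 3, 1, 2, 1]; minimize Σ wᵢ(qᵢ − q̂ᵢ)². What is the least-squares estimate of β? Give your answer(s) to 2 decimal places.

β = 0.40

Sums needed: Σwᵢ·r·r = 135, Σwᵢ·r = 15, Σwᵢ·1 = 11.
Right-hand side: Σwᵢ·r·q = 434, Σwᵢ·q = 52.
det = 135·11 − 15² = 1260.
α = (434·11 − 15·52)/1260 = 1997/630; β = (135·52 − 15·434)/1260 = 17/42.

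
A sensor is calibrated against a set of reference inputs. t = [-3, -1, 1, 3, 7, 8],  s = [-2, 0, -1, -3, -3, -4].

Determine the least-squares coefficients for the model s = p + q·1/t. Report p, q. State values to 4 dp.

Compute the Gram sums: Σ1 = 6, Σ1/t = 15/56, Σ1/t·1/t = 63737/28224.
For Xᵀs: Σs = -13, Σ1/t·s = -95/42.
Eliminating q: (63737/28224)·(row 1) − (15/56)·(row 2) gives (126799/9408)·p = (63737/28224)·(-13) − (15/56)·(-95/42) = -811481/28224, so p = -811481/380397.
Then q = ((-95/42) − (15/56)·(-811481/380397))/(63737/28224) = -94920/126799.

p = -2.1332, q = -0.7486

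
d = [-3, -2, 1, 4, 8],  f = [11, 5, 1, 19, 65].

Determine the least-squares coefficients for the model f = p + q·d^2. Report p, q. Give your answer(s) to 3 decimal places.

From the data, Σ1 = 5, Σd^2 = 94, Σd^2·d^2 = 4450.
And Σf = 101, Σd^2·f = 4584.
Normal equations: [[5, 94]; [94, 4450]]·[p, q]ᵀ = [101, 4584]ᵀ.
Determinant 5·4450 − 94² = 13414.
p = (101·4450 − 94·4584)/13414 = 9277/6707; q = (5·4584 − 94·101)/13414 = 6713/6707.

p = 1.383, q = 1.001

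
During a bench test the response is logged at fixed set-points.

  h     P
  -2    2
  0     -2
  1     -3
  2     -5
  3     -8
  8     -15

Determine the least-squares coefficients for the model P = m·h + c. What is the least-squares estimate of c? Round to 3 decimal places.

Sums needed: Σh·h = 82, Σh = 12, Σ1 = 6.
Moment sums: Σh·P = -161, ΣP = -31.
AᵀA·[m, c]ᵀ = AᵀP becomes [[82, 12]; [12, 6]]·[m, c]ᵀ = [-161, -31]ᵀ.
Determinant 82·6 − 12² = 348.
m = ((-161)·6 − 12·(-31))/348 = -99/58; c = (82·(-31) − 12·(-161))/348 = -305/174.

c = -1.753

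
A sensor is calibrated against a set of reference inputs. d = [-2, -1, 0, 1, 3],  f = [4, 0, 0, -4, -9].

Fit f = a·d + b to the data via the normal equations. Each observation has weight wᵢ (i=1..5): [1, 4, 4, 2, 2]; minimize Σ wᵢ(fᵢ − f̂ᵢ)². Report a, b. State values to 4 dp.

With design matrix M, MᵀWM = [[28, 2]; [2, 13]] and MᵀWf = [-70, -22]ᵀ.
det = 28·13 − 2² = 360.
a = ((-70)·13 − 2·(-22))/360 = -433/180; b = (28·(-22) − 2·(-70))/360 = -119/90.

a = -2.4056, b = -1.3222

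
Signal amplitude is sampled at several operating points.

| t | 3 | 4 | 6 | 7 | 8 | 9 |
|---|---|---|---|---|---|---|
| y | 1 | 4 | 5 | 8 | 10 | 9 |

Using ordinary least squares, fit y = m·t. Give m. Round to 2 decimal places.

m = 1.04

The normal equations are: 255·m = 266.
(Σt·t = 255, Σt·y = 266.)
m = 266/255 = 1.04314.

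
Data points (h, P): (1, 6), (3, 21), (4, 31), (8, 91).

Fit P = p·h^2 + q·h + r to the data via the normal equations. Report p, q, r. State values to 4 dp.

p = 0.9442, q = 3.6394, r = 1.4487

Sums needed: Σh^2·h^2 = 4434, Σh^2·h = 604, Σh^2 = 90, Σh·h = 90, Σh = 16, Σ1 = 4.
Right-hand side: Σh^2·P = 6515, Σh·P = 921, ΣP = 149.
So MᵀM·[p, q, r]ᵀ = MᵀP: [[4434, 604, 90]; [604, 90, 16]; [90, 16, 4]]·[p, q, r]ᵀ = [6515, 921, 149]ᵀ.
Solving the 3×3 system (Gaussian elimination) gives p = 2925/3098, q = 11275/3098, r = 2244/1549.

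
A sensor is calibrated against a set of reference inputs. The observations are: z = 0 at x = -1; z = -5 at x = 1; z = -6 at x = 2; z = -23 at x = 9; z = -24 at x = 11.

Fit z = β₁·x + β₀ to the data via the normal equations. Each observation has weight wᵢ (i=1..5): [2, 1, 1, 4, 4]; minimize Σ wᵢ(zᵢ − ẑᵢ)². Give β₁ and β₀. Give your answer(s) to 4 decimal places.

Entries of MᵀWM: Σwᵢ·x·x = 815, Σwᵢ·x = 81, Σwᵢ·1 = 12.
Moment sums: Σwᵢ·x·z = -1901, Σwᵢ·z = -199.
Δ = 815·12 − 81² = 3219.
β₁ = ((-1901)·12 − 81·(-199))/3219 = -2231/1073; β₀ = (815·(-199) − 81·(-1901))/3219 = -8204/3219.

β₁ = -2.0792, β₀ = -2.5486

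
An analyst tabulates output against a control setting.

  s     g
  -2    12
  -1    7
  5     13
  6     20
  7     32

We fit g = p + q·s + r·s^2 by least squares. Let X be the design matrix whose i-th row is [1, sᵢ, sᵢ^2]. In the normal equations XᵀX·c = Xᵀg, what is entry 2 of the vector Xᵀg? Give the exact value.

378

Entry 2 ↔ basis s, so (Xᵀg)_{2} = Σᵢ (s)·gᵢ = (-2)·(12) + (-1)·(7) + (5)·(13) + (6)·(20) + (7)·(32) = 378.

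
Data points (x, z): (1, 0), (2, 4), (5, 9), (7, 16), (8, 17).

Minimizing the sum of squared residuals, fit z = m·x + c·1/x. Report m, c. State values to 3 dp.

With design matrix A, AᵀA = [[143, 5]; [5, 103961/78400]] and Aᵀz = [301, 2299/280]ᵀ.
det = 143·(103961/78400) − 5² = 12906423/78400.
m = (301·(103961/78400) − 5·(2299/280))/(12906423/78400) = 9357887/4302141; c = (143·(2299/280) − 5·301)/(12906423/78400) = -8646680/4302141.

m = 2.175, c = -2.010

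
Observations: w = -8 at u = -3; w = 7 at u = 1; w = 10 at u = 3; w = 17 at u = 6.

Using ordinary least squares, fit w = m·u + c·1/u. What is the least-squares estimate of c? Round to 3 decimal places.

c = 4.148

Entries of XᵀX: Σu·u = 55, Σu·1/u = 4, Σ1/u·1/u = 5/4.
Moment sums: Σu·w = 163, Σ1/u·w = 95/6.
Eliminating c: (5/4)·(row 1) − 4·(row 2) gives (211/4)·m = (5/4)·163 − 4·(95/6) = 1685/12, so m = 1685/633.
Then c = ((95/6) − 4·(1685/633))/(5/4) = 2626/633.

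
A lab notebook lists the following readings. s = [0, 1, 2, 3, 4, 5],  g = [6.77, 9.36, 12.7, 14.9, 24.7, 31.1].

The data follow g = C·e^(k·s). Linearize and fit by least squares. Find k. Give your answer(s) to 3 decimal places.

Let Y = ln g. Fitting Y = k·s + ln C by least squares:
Σs = 15.0000, Σ(s)² = 55.0000, Σln g = 16.0359, Σs·ln g = 45.4370.
Equations: 55.0000·k + 15.0000·ln C = 45.4370;  15.0000·k + 6·ln C = 16.0359.
Δ = 55.0000·6 − (15.0000)² = 105.0000; k = (45.4370·6 − 15.0000·16.0359)/105.0000 = 0.30555, ln C = (55.0000·16.0359 − 15.0000·45.4370)/105.0000 = 1.90877.

k = 0.306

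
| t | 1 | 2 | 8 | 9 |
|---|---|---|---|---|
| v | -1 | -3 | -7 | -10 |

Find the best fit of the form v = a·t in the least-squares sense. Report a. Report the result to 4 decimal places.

a = -1.0200

With design matrix X, XᵀX = [[150]] and Xᵀv = [-153]ᵀ.
a = (-153)/150 = -1.02.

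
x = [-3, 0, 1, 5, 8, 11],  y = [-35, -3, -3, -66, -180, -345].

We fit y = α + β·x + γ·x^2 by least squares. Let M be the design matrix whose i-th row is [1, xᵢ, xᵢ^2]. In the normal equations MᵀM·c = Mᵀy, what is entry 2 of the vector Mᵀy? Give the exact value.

Entry 2 ↔ basis x, so (Mᵀy)_{2} = Σᵢ (x)·yᵢ = (-3)·(-35) + (0)·(-3) + (1)·(-3) + (5)·(-66) + (8)·(-180) + (11)·(-345) = -5463.

-5463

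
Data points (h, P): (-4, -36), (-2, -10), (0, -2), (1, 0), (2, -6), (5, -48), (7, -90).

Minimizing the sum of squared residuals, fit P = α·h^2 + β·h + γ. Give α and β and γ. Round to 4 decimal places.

α = -1.9735, β = 0.8797, γ = -0.6494

From the data, Σh^2·h^2 = 3315, Σh^2·h = 405, Σh^2 = 99, Σh·h = 99, Σh = 9, Σ1 = 7.
Moment sums: Σh^2·P = -6250, Σh·P = -718, ΣP = -192.
XᵀX·[α, β, γ]ᵀ = XᵀP becomes [[3315, 405, 99]; [405, 99, 9]; [99, 9, 7]]·[α, β, γ]ᵀ = [-6250, -718, -192]ᵀ.
Row-reducing yields α = -17323/8778, β = 23167/26334, γ = -50/77.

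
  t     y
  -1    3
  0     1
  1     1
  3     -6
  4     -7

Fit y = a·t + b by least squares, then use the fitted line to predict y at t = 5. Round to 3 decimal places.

The normal equations are: 27·a + 7·b = -48;  7·a + 5·b = -8.
(Σt·t = 27, Σt = 7, Σ1 = 5, Σt·y = -48, Σy = -8.)
Determinant 27·5 − 7² = 86.
a = ((-48)·5 − 7·(-8))/86 = -92/43; b = (27·(-8) − 7·(-48))/86 = 60/43.
At t = 5: ŷ = (-92/43)·(5) + (60/43)·(1) = -400/43.

ŷ = -9.302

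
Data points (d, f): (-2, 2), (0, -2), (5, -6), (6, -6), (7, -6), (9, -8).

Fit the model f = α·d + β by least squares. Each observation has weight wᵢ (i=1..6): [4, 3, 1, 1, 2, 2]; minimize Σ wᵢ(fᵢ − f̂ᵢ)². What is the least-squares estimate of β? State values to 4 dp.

β = -0.6198

With design matrix M, MᵀWM = [[337, 35]; [35, 13]] and MᵀWf = [-310, -38]ᵀ.
det = 337·13 − 35² = 3156.
α = ((-310)·13 − 35·(-38))/3156 = -225/263; β = (337·(-38) − 35·(-310))/3156 = -163/263.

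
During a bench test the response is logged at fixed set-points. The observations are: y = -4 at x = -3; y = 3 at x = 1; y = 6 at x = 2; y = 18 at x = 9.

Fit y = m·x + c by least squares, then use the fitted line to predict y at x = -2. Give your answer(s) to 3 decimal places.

ŷ = -2.054

Normal-equation sums: Σx·x = 95, Σx = 9, Σ1 = 4.
For Aᵀy: Σx·y = 189, Σy = 23.
Normal equations: [[95, 9]; [9, 4]]·[m, c]ᵀ = [189, 23]ᵀ.
Eliminating c: 4·(row 1) − 9·(row 2) gives 299·m = 4·189 − 9·23 = 549, so m = 549/299.
Then c = (23 − 9·(549/299))/4 = 484/299.
At x = -2: ŷ = (549/299)·(-2) + (484/299)·(1) = -614/299.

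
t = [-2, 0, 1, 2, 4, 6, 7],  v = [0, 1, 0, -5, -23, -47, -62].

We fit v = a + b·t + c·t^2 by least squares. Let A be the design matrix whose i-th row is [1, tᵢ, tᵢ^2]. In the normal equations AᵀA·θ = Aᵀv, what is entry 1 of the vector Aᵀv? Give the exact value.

-136

Entry 1 ↔ basis 1, so (Aᵀv)_{1} = Σᵢ vᵢ = (1)·(0) + (1)·(1) + (1)·(0) + (1)·(-5) + (1)·(-23) + (1)·(-47) + (1)·(-62) = -136.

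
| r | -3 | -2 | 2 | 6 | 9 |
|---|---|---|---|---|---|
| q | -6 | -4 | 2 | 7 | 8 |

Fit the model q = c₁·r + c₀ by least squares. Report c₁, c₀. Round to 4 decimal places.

Entries of AᵀA: Σr·r = 134, Σr = 12, Σ1 = 5.
And Σr·q = 144, Σq = 7.
Eliminating c₀: 5·(row 1) − 12·(row 2) gives 526·c₁ = 5·144 − 12·7 = 636, so c₁ = 318/263.
Then c₀ = (7 − 12·(318/263))/5 = -395/263.

c₁ = 1.2091, c₀ = -1.5019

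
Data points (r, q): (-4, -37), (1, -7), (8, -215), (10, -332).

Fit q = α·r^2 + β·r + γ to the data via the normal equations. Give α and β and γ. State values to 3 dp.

Normal-equation sums: Σr^2·r^2 = 14353, Σr^2·r = 1449, Σr^2 = 181, Σr·r = 181, Σr = 15, Σ1 = 4.
For Aᵀq: Σr^2·q = -47559, Σr·q = -4899, Σq = -591.
Normal equations: [[14353, 1449, 181]; [1449, 181, 15]; [181, 15, 4]]·[α, β, γ]ᵀ = [-47559, -4899, -591]ᵀ.
Solving the 3×3 system (Gaussian elimination) gives α = -25259/8358, β = -7927/2786, γ = -1373/4179.

α = -3.022, β = -2.845, γ = -0.329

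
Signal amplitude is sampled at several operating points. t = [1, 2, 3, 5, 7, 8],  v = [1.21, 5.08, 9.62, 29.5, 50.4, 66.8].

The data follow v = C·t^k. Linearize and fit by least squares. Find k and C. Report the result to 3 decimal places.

k = 1.919, C = 1.249

With ln vᵢ as the transformed response and ln tᵢ as the regressor:
AᵀA = [[12.3883, 7.4265]; [7.4265, 6]], rhs = [25.4258, 15.5859]ᵀ  (here Σln t = 7.4265, Σ(ln t)² = 12.3883, Σln v = 15.5859, Σln t·ln v = 25.4258).
Δ = 12.3883·6 − (7.4265)² = 19.1764; k = (25.4258·6 − 7.4265·15.5859)/19.1764 = 1.91931, ln C = (12.3883·15.5859 − 7.4265·25.4258)/19.1764 = 0.22200, so C = exp(0.22200) = 1.24857.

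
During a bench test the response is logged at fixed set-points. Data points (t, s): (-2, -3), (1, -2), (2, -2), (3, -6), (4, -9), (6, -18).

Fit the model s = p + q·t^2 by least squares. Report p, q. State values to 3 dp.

Normal-equation sums: Σ1 = 6, Σt^2 = 70, Σt^2·t^2 = 1666.
Right-hand side: Σs = -40, Σt^2·s = -868.
Normal equations: [[6, 70]; [70, 1666]]·[p, q]ᵀ = [-40, -868]ᵀ.
Eliminating q: 1666·(row 1) − 70·(row 2) gives 5096·p = 1666·(-40) − 70·(-868) = -5880, so p = -15/13.
Then q = ((-868) − 70·(-15/13))/1666 = -43/91.

p = -1.154, q = -0.473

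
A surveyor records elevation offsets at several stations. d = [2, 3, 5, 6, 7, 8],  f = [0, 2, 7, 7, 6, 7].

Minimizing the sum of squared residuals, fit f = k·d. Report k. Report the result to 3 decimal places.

k = 0.968

Normal-equation sums: Σd·d = 187.
Moment sums: Σd·f = 181.
So XᵀX·[k]ᵀ = Xᵀf: [[187]]·[k]ᵀ = [181]ᵀ.
Hence k = 181 / 187 ≈ 0.967914.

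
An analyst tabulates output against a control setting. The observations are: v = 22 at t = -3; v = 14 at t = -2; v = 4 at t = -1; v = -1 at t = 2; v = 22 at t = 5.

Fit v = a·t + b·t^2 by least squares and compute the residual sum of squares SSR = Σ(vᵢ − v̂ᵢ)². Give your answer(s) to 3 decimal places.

SSR = 4.765

XᵀX·[a, b]ᵀ = Xᵀv reads: 43·a + 97·b = 10;  97·a + 739·b = 804.
Eliminating b: 739·(row 1) − 97·(row 2) gives 22368·a = 739·10 − 97·804 = -70598, so a = -35299/11184.
Then b = (804 − 97·(-35299/11184))/739 = 16801/11184.
Residuals: -1843/1864, 3129/1864, -1841/2796, -3895/5592, 1259/5592; SSR = 26645/5592.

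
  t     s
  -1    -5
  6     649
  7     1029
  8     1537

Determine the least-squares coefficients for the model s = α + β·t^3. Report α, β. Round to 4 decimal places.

Compute the Gram sums: Σ1 = 4, Σt^3 = 1070, Σt^3·t^3 = 426450.
And Σs = 3210, Σt^3·s = 1280080.
Eliminating β: 426450·(row 1) − 1070·(row 2) gives 560900·α = 426450·3210 − 1070·1280080 = -781100, so α = -7811/5609.
Then β = (1280080 − 1070·(-7811/5609))/426450 = 84281/28045.

α = -1.3926, β = 3.0052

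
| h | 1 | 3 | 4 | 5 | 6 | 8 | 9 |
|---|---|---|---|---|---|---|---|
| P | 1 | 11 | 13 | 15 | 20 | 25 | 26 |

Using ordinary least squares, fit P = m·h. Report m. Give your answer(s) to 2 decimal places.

Normal-equation sums: Σh·h = 232.
Right-hand side: Σh·P = 715.
So XᵀX·[m]ᵀ = XᵀP: [[232]]·[m]ᵀ = [715]ᵀ.
m = 715/232 = 3.0819.

m = 3.08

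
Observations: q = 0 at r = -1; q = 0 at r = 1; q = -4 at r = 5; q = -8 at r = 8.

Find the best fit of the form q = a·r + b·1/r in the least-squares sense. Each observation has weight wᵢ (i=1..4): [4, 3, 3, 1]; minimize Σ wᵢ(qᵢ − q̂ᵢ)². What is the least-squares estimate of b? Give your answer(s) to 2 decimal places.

Entries of MᵀWM: Σwᵢ·r·r = 146, Σwᵢ·r·1/r = 11, Σwᵢ·1/r·1/r = 11417/1600.
For MᵀWq: Σwᵢ·r·q = -124, Σwᵢ·1/r·q = -17/5.
Δ = 146·(11417/1600) − 11² = 736641/800.
a = ((-124)·(11417/1600) − 11·(-17/5))/(736641/800) = -75326/81849; b = (146·(-17/5) − 11·(-124))/(736641/800) = 77120/81849.

b = 0.94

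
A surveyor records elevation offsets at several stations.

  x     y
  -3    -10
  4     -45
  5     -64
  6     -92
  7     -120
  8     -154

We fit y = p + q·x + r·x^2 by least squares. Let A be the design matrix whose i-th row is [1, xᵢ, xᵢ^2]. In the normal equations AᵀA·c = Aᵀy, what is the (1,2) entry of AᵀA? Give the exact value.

Row 1 ↔ basis 1, column 2 ↔ basis x, so (AᵀA)_{1,2} = Σᵢ x = (1)·(-3) + (1)·(4) + (1)·(5) + (1)·(6) + (1)·(7) + (1)·(8) = 27.

27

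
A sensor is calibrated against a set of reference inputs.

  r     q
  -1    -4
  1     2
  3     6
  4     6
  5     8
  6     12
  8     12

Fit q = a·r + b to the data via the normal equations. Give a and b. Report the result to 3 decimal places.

a = 1.804, b = -0.701

Normal-equation sums: Σr·r = 152, Σr = 26, Σ1 = 7.
Right-hand side: Σr·q = 256, Σq = 42.
So XᵀX·[a, b]ᵀ = Xᵀq: [[152, 26]; [26, 7]]·[a, b]ᵀ = [256, 42]ᵀ.
Δ = 152·7 − 26² = 388.
a = (256·7 − 26·42)/388 = 175/97; b = (152·42 − 26·256)/388 = -68/97.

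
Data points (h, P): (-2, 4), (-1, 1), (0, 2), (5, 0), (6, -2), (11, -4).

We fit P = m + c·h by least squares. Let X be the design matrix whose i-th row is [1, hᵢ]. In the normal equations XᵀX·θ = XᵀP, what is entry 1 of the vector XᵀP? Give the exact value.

Entry 1 ↔ basis 1, so (XᵀP)_{1} = Σᵢ Pᵢ = (1)·(4) + (1)·(1) + (1)·(2) + (1)·(0) + (1)·(-2) + (1)·(-4) = 1.

1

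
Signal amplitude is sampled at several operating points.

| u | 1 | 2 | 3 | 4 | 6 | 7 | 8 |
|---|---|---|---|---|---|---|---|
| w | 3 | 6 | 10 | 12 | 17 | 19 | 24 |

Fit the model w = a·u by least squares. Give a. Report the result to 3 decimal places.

The normal equations are: 179·a = 520.
Hence a = 520 / 179 ≈ 2.90503.

a = 2.905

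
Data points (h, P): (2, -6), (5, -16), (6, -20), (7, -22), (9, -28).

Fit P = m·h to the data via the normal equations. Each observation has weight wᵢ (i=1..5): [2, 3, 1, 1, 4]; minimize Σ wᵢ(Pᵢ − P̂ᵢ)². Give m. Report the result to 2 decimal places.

The normal system AᵀWA·[m]ᵀ = AᵀWP is [[492]]·[m]ᵀ = [-1546]ᵀ.
Hence m = -1546 / 492 ≈ -3.14228.

m = -3.14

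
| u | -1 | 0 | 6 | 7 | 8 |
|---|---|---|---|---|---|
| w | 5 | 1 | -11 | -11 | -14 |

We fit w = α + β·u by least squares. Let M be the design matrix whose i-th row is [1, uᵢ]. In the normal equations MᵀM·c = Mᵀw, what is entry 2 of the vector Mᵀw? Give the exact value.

Entry 2 ↔ basis u, so (Mᵀw)_{2} = Σᵢ (u)·wᵢ = (-1)·(5) + (0)·(1) + (6)·(-11) + (7)·(-11) + (8)·(-14) = -260.

-260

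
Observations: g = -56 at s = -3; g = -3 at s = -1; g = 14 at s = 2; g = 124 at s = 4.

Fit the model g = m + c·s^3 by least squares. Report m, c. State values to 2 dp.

Setting ∂/∂m … = 0 gives: 4·m + 44·c = 79;  44·m + 4890·c = 9563.
(Σ1 = 4, Σs^3 = 44, Σs^3·s^3 = 4890, Σg = 79, Σs^3·g = 9563.)
det = 4·4890 − 44² = 17624.
m = (79·4890 − 44·9563)/17624 = -17231/8812; c = (4·9563 − 44·79)/17624 = 4347/2203.

m = -1.96, c = 1.97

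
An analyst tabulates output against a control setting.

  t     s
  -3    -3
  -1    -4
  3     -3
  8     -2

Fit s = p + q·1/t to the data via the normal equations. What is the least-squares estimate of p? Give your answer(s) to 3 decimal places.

p = -2.765

Forming XᵀX = [[4, -7/8]; [-7/8, 713/576]] and Xᵀs = [-12, 15/4]ᵀ gives XᵀX·[p, q]ᵀ = Xᵀs.
Eliminating q: (713/576)·(row 1) − (-7/8)·(row 2) gives (2411/576)·p = (713/576)·(-12) − (-7/8)·(15/4) = -1111/96, so p = -6666/2411.
Then q = ((15/4) − (-7/8)·(-6666/2411))/(713/576) = 2592/2411.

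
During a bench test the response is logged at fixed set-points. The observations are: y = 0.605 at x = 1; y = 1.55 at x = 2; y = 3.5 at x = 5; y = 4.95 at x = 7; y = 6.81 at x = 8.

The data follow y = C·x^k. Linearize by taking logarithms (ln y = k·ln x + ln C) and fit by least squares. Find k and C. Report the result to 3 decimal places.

Linearized form: ln y = k·ln x + ln C. From the 5 transformed points,
Sums: Σln x = 6.3279, Σ(ln x)² = 11.1814, Σln y = 4.7063, Σln x·ln y = 9.4215.
Normal system: [[11.1814, 6.3279]; [6.3279, 5]]·[k, ln C]ᵀ = [9.4215, 4.7063]ᵀ.
Slope k = (n·Σln x·ln y − Σln x·Σln y)/(n·Σ(ln x)² − (Σln x)²) = (5·9.4215 − 6.3279·4.7063)/15.8642 = 1.09217; ln C = (Σln y − k·Σln x)/n = -0.44098, so C = exp(-0.44098) = 0.64340.

k = 1.092, C = 0.643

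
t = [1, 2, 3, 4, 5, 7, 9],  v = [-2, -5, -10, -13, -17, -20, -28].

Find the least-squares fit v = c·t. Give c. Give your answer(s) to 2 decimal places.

c = -3.09

With design matrix M, MᵀM = [[185]] and Mᵀv = [-571]ᵀ.
Hence c = -571 / 185 ≈ -3.08649.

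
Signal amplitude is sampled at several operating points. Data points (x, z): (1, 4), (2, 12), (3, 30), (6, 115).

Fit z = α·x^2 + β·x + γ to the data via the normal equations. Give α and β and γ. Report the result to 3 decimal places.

α = 3.157, β = 0.210, γ = 0.152

Sums needed: Σx^2·x^2 = 1394, Σx^2·x = 252, Σx^2 = 50, Σx·x = 50, Σx = 12, Σ1 = 4.
Moment sums: Σx^2·z = 4462, Σx·z = 808, Σz = 161.
Solving the 3×3 system (Gaussian elimination) gives α = 1143/362, β = 38/181, γ = 55/362.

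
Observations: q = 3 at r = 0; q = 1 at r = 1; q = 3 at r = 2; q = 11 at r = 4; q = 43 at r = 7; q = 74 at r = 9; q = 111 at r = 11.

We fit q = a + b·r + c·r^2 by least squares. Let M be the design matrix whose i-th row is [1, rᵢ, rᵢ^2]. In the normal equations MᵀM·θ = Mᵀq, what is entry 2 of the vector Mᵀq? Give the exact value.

Entry 2 ↔ basis r, so (Mᵀq)_{2} = Σᵢ (r)·qᵢ = (0)·(3) + (1)·(1) + (2)·(3) + (4)·(11) + (7)·(43) + (9)·(74) + (11)·(111) = 2239.

2239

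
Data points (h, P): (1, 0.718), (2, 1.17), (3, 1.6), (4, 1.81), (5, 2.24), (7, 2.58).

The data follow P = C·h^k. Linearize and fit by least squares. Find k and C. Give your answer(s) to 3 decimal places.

k = 0.668, C = 0.734

Linearized form: ln P = k·ln h + ln C. From the 6 transformed points,
Sums: Σln h = 6.7334, Σ(ln h)² = 9.9861, Σln P = 2.6433, Σln h·ln P = 4.5900.
Normal system: [[9.9861, 6.7334]; [6.7334, 6]]·[k, ln C]ᵀ = [4.5900, 2.6433]ᵀ.
Solving (det = 14.5777): k = 0.66824, ln C = -0.30937, so C = exp(-0.30937) = 0.73391.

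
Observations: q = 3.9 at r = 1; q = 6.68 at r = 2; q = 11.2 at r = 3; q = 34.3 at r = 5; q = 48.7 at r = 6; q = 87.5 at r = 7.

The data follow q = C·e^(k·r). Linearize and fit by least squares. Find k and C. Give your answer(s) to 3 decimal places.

k = 0.515, C = 2.381

Linearized form: ln q = k·r + ln C. From the 6 transformed points,
XᵀX = [[124.0000, 24.0000]; [24.0000, 6]], rhs = [84.6982, 17.5685]ᵀ  (here Σr = 24.0000, Σ(r)² = 124.0000, Σln q = 17.5685, Σr·ln q = 84.6982).
Δ = 124.0000·6 − (24.0000)² = 168.0000; k = (84.6982·6 − 24.0000·17.5685)/168.0000 = 0.51516, ln C = (124.0000·17.5685 − 24.0000·84.6982)/168.0000 = 0.86746, so C = exp(0.86746) = 2.38085.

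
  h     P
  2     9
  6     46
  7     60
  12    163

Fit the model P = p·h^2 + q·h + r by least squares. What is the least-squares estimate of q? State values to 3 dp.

q = 0.934

Entries of AᵀA: Σh^2·h^2 = 24449, Σh^2·h = 2295, Σh^2 = 233, Σh·h = 233, Σh = 27, Σ1 = 4.
For AᵀP: Σh^2·P = 28104, Σh·P = 2670, ΣP = 278.
So AᵀA·[p, q, r]ᵀ = AᵀP: [[24449, 2295, 233]; [2295, 233, 27]; [233, 27, 4]]·[p, q, r]ᵀ = [28104, 2670, 278]ᵀ.
Row-reducing yields p = 12541/12140, q = 11337/12140, r = 9173/3035.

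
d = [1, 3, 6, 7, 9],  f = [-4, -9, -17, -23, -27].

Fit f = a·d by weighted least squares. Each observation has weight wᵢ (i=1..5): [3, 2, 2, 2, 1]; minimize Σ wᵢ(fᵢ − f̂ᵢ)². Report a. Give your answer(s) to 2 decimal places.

a = -3.07

Entries of XᵀWX: Σwᵢ·d·d = 272.
Right-hand side: Σwᵢ·d·f = -835.
Hence a = -835 / 272 ≈ -3.06985.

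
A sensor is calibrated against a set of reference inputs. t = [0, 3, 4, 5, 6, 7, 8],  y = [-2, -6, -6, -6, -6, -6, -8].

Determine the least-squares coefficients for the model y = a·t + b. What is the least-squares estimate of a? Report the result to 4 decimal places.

AᵀA·[a, b]ᵀ = Aᵀy reads: 199·a + 33·b = -214;  33·a + 7·b = -40.
Determinant 199·7 − 33² = 304.
a = ((-214)·7 − 33·(-40))/304 = -89/152; b = (199·(-40) − 33·(-214))/304 = -449/152.

a = -0.5855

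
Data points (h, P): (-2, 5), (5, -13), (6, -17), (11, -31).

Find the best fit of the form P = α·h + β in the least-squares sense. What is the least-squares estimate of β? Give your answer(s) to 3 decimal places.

β = -0.163

Compute the Gram sums: Σh·h = 186, Σh = 20, Σ1 = 4.
Moment sums: Σh·P = -518, ΣP = -56.
Eliminating β: 4·(row 1) − 20·(row 2) gives 344·α = 4·(-518) − 20·(-56) = -952, so α = -119/43.
Then β = ((-56) − 20·(-119/43))/4 = -7/43.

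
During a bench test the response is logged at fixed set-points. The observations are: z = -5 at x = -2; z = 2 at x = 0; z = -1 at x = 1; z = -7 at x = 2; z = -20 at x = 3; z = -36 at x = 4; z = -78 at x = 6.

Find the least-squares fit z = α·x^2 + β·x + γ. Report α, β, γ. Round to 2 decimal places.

α = -2.09, β = -0.85, γ = 1.90

The normal system MᵀM·[α, β, γ]ᵀ = Mᵀz is [[1666, 308, 70]; [308, 70, 14]; [70, 14, 7]]·[α, β, γ]ᵀ = [-3613, -677, -145]ᵀ.
Inverting the 3×3 Gram matrix, [α, β, γ]ᵀ = [-205/98, -83/98, 93/49]ᵀ.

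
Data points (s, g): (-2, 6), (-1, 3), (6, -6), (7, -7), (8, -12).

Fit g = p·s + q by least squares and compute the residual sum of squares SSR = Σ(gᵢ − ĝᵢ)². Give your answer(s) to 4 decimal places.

SSR = 8.0628

Compute the Gram sums: Σs·s = 154, Σs = 18, Σ1 = 5.
Right-hand side: Σs·g = -196, Σg = -16.
MᵀM·[p, q]ᵀ = Mᵀg becomes [[154, 18]; [18, 5]]·[p, q]ᵀ = [-196, -16]ᵀ.
Determinant 154·5 − 18² = 446.
p = ((-196)·5 − 18·(-16))/446 = -346/223; q = (154·(-16) − 18·(-196))/446 = 532/223.
Residuals: 114/223, -209/223, 206/223, 329/223, -440/223; SSR = 1798/223.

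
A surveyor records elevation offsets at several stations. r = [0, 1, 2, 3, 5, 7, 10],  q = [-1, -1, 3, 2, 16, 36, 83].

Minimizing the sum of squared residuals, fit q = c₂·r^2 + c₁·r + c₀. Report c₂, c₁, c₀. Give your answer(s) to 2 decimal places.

The normal equations are: 13124·c₂ + 1504·c₁ + 188·c₀ = 10493;  1504·c₂ + 188·c₁ + 28·c₀ = 1173;  188·c₂ + 28·c₁ + 7·c₀ = 138.
Row-reducing yields c₂ = 85397/84324, c₁ = -155965/84324, c₀ = -606/7027.

c₂ = 1.01, c₁ = -1.85, c₀ = -0.09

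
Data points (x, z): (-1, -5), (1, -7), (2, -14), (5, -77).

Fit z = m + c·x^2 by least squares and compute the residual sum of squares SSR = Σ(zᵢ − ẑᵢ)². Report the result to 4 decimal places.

The normal equations are: 4·m + 31·c = -103;  31·m + 643·c = -1993.
(Σ1 = 4, Σx^2 = 31, Σx^2·x^2 = 643, Σz = -103, Σx^2·z = -1993.)
Δ = 4·643 − 31² = 1611.
m = ((-103)·643 − 31·(-1993))/1611 = -494/179; c = (4·(-1993) − 31·(-103))/1611 = -531/179.
Residuals: 130/179, -228/179, 112/179, -14/179; SSR = 456/179.

SSR = 2.5475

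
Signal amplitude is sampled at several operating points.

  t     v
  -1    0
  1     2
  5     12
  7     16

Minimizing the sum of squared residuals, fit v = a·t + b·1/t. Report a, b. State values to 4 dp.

With design matrix M, MᵀM = [[76, 4]; [4, 2524/1225]] and Mᵀv = [174, 234/35]ᵀ.
Determinant 76·(2524/1225) − 4² = 172224/1225.
a = (174·(2524/1225) − 4·(234/35))/(172224/1225) = 8467/3588; b = (76·(234/35) − 4·174)/(172224/1225) = -4795/3588.

a = 2.3598, b = -1.3364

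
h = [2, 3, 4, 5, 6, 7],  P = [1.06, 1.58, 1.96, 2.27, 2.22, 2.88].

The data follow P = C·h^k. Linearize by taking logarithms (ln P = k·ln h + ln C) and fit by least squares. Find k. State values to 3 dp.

k = 0.732

With ln Pᵢ as the transformed response and ln hᵢ as the regressor:
AᵀA = [[13.1965, 8.5252]; [8.5252, 6]], rhs = [6.2825, 3.8637]ᵀ  (here Σln h = 8.5252, Σ(ln h)² = 13.1965, Σln P = 3.8637, Σln h·ln P = 6.2825).
Δ = 13.1965·6 − (8.5252)² = 6.5005; k = (6.2825·6 − 8.5252·3.8637)/6.5005 = 0.73168, ln C = (13.1965·3.8637 − 8.5252·6.2825)/6.5005 = -0.39567.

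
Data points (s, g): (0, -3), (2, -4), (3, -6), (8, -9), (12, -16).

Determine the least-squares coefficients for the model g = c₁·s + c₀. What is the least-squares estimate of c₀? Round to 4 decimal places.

c₀ = -2.3917

From the data, Σs·s = 221, Σs = 25, Σ1 = 5.
Right-hand side: Σs·g = -290, Σg = -38.
So AᵀA·[c₁, c₀]ᵀ = Aᵀg: [[221, 25]; [25, 5]]·[c₁, c₀]ᵀ = [-290, -38]ᵀ.
Δ = 221·5 − 25² = 480.
c₁ = ((-290)·5 − 25·(-38))/480 = -25/24; c₀ = (221·(-38) − 25·(-290))/480 = -287/120.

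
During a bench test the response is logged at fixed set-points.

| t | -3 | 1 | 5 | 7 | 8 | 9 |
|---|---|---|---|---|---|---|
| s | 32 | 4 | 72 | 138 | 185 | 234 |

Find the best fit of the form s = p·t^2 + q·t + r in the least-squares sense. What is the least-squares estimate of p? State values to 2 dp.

The normal system XᵀX·[p, q, r]ᵀ = Xᵀs is [[13765, 1683, 229]; [1683, 229, 27]; [229, 27, 6]]·[p, q, r]ᵀ = [39648, 4820, 665]ᵀ.
Row-reducing yields p = 102383/34324, q = -37933/34324, r = 16831/8581.

p = 2.98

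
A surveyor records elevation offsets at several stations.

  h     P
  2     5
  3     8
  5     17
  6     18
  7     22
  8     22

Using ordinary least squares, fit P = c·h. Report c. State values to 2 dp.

Setting ∂/∂c … = 0 gives: 187·c = 557.
(Σh·h = 187, Σh·P = 557.)
c = 557/187 = 2.97861.

c = 2.98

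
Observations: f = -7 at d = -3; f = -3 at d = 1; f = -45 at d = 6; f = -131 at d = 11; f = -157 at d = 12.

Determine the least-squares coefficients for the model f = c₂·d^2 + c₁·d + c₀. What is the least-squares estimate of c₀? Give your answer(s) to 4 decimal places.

The normal system MᵀM·[c₂, c₁, c₀]ᵀ = Mᵀf is [[36755, 3249, 311]; [3249, 311, 27]; [311, 27, 5]]·[c₂, c₁, c₀]ᵀ = [-40145, -3577, -343]ᵀ.
Row-reducing yields c₂ = -100058/103155, c₁ = -42112/34385, c₀ = -170611/103155.

c₀ = -1.6539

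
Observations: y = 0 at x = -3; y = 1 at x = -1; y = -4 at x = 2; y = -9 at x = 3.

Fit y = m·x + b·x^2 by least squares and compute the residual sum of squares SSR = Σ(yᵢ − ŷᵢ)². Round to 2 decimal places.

SSR = 0.76

Setting ∂/∂m … = 0 gives: 23·m + 7·b = -36;  7·m + 179·b = -96.
(Σx·x = 23, Σx·x^2 = 7, Σx^2·x^2 = 179, Σx·y = -36, Σx^2·y = -96.)
Δ = 23·179 − 7² = 4068.
m = ((-36)·179 − 7·(-96))/4068 = -481/339; b = (23·(-96) − 7·(-36))/4068 = -163/339.
Residuals: 8/113, 7/113, 86/113, -47/113; SSR = 86/113.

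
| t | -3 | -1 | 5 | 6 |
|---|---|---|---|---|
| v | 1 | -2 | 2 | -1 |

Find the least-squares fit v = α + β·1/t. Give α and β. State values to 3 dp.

α = 0.486, β = 2.010

Sums needed: Σ1 = 4, Σ1/t = -29/30, Σ1/t·1/t = 1061/900.
And Σv = 0, Σ1/t·v = 19/10.
So XᵀX·[α, β]ᵀ = Xᵀv: [[4, -29/30]; [-29/30, 1061/900]]·[α, β]ᵀ = [0, 19/10]ᵀ.
Eliminating β: (1061/900)·(row 1) − (-29/30)·(row 2) gives (3403/900)·α = (1061/900)·0 − (-29/30)·(19/10) = 551/300, so α = 1653/3403.
Then β = ((19/10) − (-29/30)·(1653/3403))/(1061/900) = 6840/3403.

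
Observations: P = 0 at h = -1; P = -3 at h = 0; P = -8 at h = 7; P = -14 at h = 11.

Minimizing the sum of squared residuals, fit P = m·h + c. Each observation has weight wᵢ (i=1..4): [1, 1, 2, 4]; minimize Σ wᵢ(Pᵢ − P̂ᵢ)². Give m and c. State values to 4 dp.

Entries of XᵀWX: Σwᵢ·h·h = 583, Σwᵢ·h = 57, Σwᵢ·1 = 8.
For XᵀWP: Σwᵢ·h·P = -728, Σwᵢ·P = -75.
XᵀWX·[m, c]ᵀ = XᵀWP becomes [[583, 57]; [57, 8]]·[m, c]ᵀ = [-728, -75]ᵀ.
Determinant 583·8 − 57² = 1415.
m = ((-728)·8 − 57·(-75))/1415 = -1549/1415; c = (583·(-75) − 57·(-728))/1415 = -2229/1415.

m = -1.0947, c = -1.5753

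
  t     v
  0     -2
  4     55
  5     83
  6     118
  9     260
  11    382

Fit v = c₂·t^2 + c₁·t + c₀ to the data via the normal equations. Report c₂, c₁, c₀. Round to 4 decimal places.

Normal-equation sums: Σt^2·t^2 = 23379, Σt^2·t = 2465, Σt^2 = 279, Σt·t = 279, Σt = 35, Σ1 = 6.
And Σt^2·v = 74485, Σt·v = 7885, Σv = 896.
Normal equations: [[23379, 2465, 279]; [2465, 279, 35]; [279, 35, 6]]·[c₂, c₁, c₀]ᵀ = [74485, 7885, 896]ᵀ.
Solving the 3×3 system (Gaussian elimination) gives c₂ = 172313/57954, c₁ = 43425/19318, c₀ = -59014/28977.

c₂ = 2.9733, c₁ = 2.2479, c₀ = -2.0366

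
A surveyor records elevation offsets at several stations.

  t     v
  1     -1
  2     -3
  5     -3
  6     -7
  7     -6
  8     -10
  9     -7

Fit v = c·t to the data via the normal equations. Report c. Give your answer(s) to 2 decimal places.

c = -0.96

AᵀA·[c]ᵀ = Aᵀv reads: 260·c = -249.
Hence c = -249 / 260 ≈ -0.957692.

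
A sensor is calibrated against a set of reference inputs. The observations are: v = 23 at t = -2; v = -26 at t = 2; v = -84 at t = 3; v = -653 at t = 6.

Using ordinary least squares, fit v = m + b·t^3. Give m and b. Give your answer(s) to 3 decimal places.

With design matrix M, MᵀM = [[4, 243]; [243, 47513]] and Mᵀv = [-740, -143708]ᵀ.
Eliminating b: 47513·(row 1) − 243·(row 2) gives 131003·m = 47513·(-740) − 243·(-143708) = -238576, so m = -238576/131003.
Then b = ((-143708) − 243·(-238576/131003))/47513 = -395012/131003.

m = -1.821, b = -3.015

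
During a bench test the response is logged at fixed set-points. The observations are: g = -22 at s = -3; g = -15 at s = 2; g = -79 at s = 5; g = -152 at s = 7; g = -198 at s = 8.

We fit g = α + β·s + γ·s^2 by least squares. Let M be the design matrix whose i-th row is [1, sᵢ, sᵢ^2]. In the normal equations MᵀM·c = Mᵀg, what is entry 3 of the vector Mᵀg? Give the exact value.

-22353

Entry 3 ↔ basis s^2, so (Mᵀg)_{3} = Σᵢ (s^2)·gᵢ = (9)·(-22) + (4)·(-15) + (25)·(-79) + (49)·(-152) + (64)·(-198) = -22353.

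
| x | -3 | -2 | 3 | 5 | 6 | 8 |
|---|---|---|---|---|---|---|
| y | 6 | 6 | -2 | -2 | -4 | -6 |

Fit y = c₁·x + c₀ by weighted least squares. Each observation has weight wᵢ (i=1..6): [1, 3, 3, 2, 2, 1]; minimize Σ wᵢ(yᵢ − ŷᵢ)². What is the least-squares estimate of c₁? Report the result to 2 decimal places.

Forming AᵀWA = [[234, 30]; [30, 12]] and AᵀWy = [-188, 0]ᵀ gives AᵀWA·[c₁, c₀]ᵀ = AᵀWy.
det = 234·12 − 30² = 1908.
c₁ = ((-188)·12 − 30·0)/1908 = -188/159; c₀ = (234·0 − 30·(-188))/1908 = 470/159.

c₁ = -1.18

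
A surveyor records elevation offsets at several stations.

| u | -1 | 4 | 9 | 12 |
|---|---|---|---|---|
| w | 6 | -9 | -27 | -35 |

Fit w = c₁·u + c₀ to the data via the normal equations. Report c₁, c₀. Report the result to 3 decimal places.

XᵀX·[c₁, c₀]ᵀ = Xᵀw reads: 242·c₁ + 24·c₀ = -705;  24·c₁ + 4·c₀ = -65.
Determinant 242·4 − 24² = 392.
c₁ = ((-705)·4 − 24·(-65))/392 = -45/14; c₀ = (242·(-65) − 24·(-705))/392 = 85/28.

c₁ = -3.214, c₀ = 3.036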